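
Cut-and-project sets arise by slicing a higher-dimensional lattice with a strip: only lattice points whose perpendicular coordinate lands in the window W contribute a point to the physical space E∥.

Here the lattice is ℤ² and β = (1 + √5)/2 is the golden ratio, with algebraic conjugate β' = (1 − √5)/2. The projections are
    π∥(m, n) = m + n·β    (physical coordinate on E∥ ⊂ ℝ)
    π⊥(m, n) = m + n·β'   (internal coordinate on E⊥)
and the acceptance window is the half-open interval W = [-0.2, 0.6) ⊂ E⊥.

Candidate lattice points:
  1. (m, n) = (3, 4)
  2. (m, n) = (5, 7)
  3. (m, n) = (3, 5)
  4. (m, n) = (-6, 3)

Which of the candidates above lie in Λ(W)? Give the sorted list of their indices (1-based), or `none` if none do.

1, 3

Numerically β ≈ 1.61803 and β' = −1/β ≈ -0.61803.
[1] lift (3,4): star map gives 0.52786; window check -0.2 ≤ 0.52786 < 0.6 is true → IN Λ
[2] lift (5,7): star map gives 0.67376; window check -0.2 ≤ 0.67376 < 0.6 is false → out
[3] lift (3,5): star map gives -0.09017; window check -0.2 ≤ -0.09017 < 0.6 is true → IN Λ
[4] lift (-6,3): star map gives -7.85410; window check -0.2 ≤ -7.85410 < 0.6 is false → out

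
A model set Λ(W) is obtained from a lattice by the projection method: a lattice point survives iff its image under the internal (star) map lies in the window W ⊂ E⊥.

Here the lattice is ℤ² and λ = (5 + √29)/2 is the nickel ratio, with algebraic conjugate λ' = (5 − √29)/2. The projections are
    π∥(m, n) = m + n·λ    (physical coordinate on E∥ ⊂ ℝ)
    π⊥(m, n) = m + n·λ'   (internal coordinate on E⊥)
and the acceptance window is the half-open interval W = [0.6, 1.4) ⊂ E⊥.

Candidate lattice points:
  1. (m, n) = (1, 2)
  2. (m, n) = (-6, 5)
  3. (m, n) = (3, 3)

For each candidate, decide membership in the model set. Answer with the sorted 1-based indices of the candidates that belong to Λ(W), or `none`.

1

Compute λ' = (5−√29)/2 = -0.19258, so π⊥(m,n) = m -0.19258·n.
candidate 1: (m,n)=(1,2) → π∥ = 1+2·λ ≈ 11.38516, π⊥ = 1+2·λ' ≈ 0.61484 ∈ [0.6, 1.4) ⇒ IN Λ
candidate 2: (m,n)=(-6,5) → π∥ = -6+5·λ ≈ 19.96291, π⊥ = -6+5·λ' ≈ -6.96291 ∉ [0.6, 1.4) ⇒ out
candidate 3: (m,n)=(3,3) → π∥ = 3+3·λ ≈ 18.57775, π⊥ = 3+3·λ' ≈ 2.42225 ∉ [0.6, 1.4) ⇒ out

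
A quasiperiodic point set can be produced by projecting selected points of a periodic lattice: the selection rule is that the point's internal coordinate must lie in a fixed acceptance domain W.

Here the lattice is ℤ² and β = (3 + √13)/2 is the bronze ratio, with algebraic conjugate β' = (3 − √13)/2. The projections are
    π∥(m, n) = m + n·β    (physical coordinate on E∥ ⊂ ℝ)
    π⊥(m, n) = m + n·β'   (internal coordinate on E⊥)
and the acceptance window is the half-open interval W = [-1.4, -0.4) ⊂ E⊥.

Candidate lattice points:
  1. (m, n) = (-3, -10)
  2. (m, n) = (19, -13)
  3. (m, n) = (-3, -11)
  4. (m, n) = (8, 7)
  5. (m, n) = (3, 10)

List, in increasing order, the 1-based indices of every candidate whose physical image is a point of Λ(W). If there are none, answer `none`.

β' = (3−√13)/2 ≈ -0.302776.
candidate 1: (m,n)=(-3,-10) → π∥ = -3-10·β ≈ -36.027756, π⊥ = -3-10·β' ≈ 0.027756 ∉ [-1.4, -0.4) ⇒ out
candidate 2: (m,n)=(19,-13) → π∥ = 19-13·β ≈ -23.936083, π⊥ = 19-13·β' ≈ 22.936083 ∉ [-1.4, -0.4) ⇒ out
candidate 3: (m,n)=(-3,-11) → π∥ = -3-11·β ≈ -39.330532, π⊥ = -3-11·β' ≈ 0.330532 ∉ [-1.4, -0.4) ⇒ out
candidate 4: (m,n)=(8,7) → π∥ = 8+7·β ≈ 31.119429, π⊥ = 8+7·β' ≈ 5.880571 ∉ [-1.4, -0.4) ⇒ out
candidate 5: (m,n)=(3,10) → π∥ = 3+10·β ≈ 36.027756, π⊥ = 3+10·β' ≈ -0.027756 ∉ [-1.4, -0.4) ⇒ out

none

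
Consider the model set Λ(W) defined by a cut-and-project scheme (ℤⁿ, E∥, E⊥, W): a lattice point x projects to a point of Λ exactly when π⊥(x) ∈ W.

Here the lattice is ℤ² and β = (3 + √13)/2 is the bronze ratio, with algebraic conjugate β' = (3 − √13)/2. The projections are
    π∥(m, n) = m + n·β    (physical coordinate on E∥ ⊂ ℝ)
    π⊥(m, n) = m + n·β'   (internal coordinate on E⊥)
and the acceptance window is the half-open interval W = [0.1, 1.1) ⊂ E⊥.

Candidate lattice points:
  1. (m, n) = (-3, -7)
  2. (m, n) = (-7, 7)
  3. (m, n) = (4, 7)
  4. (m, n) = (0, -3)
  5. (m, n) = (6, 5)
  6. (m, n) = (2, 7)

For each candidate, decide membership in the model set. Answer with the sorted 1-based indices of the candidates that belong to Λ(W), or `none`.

4

β' = (3−√13)/2 ≈ -0.302776.
#1 (-3,-7): internal coord -3 + (-7)·β' = -0.880571; -0.880571 ∉ [0.1, 1.1) → out
#2 (-7,7): internal coord -7 + (7)·β' = -9.119429; -9.119429 ∉ [0.1, 1.1) → out
#3 (4,7): internal coord 4 + (7)·β' = +1.880571; +1.880571 ∉ [0.1, 1.1) → out
#4 (0,-3): internal coord 0 + (-3)·β' = +0.908327; +0.908327 ∈ [0.1, 1.1) → IN Λ
#5 (6,5): internal coord 6 + (5)·β' = +4.486122; +4.486122 ∉ [0.1, 1.1) → out
#6 (2,7): internal coord 2 + (7)·β' = -0.119429; -0.119429 ∉ [0.1, 1.1) → out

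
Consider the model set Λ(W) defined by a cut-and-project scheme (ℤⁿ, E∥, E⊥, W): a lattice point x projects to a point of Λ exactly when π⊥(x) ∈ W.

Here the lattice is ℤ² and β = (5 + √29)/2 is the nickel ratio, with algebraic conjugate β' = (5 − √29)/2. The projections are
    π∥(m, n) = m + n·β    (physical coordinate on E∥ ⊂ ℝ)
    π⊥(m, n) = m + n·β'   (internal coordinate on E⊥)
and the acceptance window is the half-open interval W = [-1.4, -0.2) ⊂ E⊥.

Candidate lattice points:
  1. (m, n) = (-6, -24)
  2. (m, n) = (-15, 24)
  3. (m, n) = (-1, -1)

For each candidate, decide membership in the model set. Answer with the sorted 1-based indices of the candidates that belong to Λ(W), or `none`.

Numerically β ≈ 5.192582 and β' = −1/β ≈ -0.192582.
candidate 1: (m,n)=(-6,-24) → π∥ = -6-24·β ≈ -130.621978, π⊥ = -6-24·β' ≈ -1.378022 ∈ [-1.4, -0.2) ⇒ IN Λ
candidate 2: (m,n)=(-15,24) → π∥ = -15+24·β ≈ 109.621978, π⊥ = -15+24·β' ≈ -19.621978 ∉ [-1.4, -0.2) ⇒ out
candidate 3: (m,n)=(-1,-1) → π∥ = -1-1·β ≈ -6.192582, π⊥ = -1-1·β' ≈ -0.807418 ∈ [-1.4, -0.2) ⇒ IN Λ

1, 3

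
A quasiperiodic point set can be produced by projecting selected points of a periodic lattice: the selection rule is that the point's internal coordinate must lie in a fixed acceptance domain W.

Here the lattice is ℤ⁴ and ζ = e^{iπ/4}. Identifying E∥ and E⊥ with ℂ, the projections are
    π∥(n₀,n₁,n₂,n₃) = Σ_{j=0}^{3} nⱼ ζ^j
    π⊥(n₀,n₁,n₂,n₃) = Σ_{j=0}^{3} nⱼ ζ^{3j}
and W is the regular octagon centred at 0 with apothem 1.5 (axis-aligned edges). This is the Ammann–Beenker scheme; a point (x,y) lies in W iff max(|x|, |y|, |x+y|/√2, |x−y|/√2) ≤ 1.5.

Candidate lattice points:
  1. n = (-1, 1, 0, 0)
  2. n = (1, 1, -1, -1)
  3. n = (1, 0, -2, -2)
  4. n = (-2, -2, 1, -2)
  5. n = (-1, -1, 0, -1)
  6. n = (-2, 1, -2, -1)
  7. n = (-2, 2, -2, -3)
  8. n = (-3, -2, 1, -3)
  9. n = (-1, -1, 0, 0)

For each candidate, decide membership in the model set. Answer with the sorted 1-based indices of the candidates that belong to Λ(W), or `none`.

2, 3, 9

π⊥(n) = n₀ + n₁ζ³ + n₂ζ⁶ + n₃ζ⁹ where ζ = e^{iπ/4}.
#1 (-1, 1, 0, 0): internal (-1.70711, 0.70711); octagon support 1.70711 vs apothem 1.5 → ∉ W
#2 (1, 1, -1, -1): internal (-0.41421, 1.00000); octagon support 1.00000 vs apothem 1.5 → ∈ W
#3 (1, 0, -2, -2): internal (-0.41421, 0.58579); octagon support 0.70711 vs apothem 1.5 → ∈ W
#4 (-2, -2, 1, -2): internal (-2.00000, -3.82843); octagon support 4.12132 vs apothem 1.5 → ∉ W
#5 (-1, -1, 0, -1): internal (-1.00000, -1.41421); octagon support 1.70711 vs apothem 1.5 → ∉ W
#6 (-2, 1, -2, -1): internal (-3.41421, 2.00000); octagon support 3.82843 vs apothem 1.5 → ∉ W
#7 (-2, 2, -2, -3): internal (-5.53553, 1.29289); octagon support 5.53553 vs apothem 1.5 → ∉ W
#8 (-3, -2, 1, -3): internal (-3.70711, -4.53553); octagon support 5.82843 vs apothem 1.5 → ∉ W
#9 (-1, -1, 0, 0): internal (-0.29289, -0.70711); octagon support 0.70711 vs apothem 1.5 → ∈ W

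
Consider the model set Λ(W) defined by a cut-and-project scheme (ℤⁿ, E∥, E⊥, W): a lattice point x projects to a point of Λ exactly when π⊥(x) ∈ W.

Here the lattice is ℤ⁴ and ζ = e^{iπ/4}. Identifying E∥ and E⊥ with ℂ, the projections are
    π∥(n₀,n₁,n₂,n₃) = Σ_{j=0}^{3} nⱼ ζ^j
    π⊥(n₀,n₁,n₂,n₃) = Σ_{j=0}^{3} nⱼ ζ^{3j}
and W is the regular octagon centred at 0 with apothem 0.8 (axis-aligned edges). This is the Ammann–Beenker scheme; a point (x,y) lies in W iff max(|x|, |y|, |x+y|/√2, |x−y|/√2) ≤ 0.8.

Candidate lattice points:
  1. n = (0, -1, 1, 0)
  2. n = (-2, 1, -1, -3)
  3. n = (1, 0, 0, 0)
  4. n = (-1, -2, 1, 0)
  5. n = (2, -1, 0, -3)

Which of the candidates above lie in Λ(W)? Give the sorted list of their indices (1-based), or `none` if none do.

none

π⊥(n) = n₀ + n₁ζ³ + n₂ζ⁶ + n₃ζ⁹ where ζ = e^{iπ/4}.
#1 (0, -1, 1, 0): internal (0.7071, -1.7071); octagon support 1.7071 vs apothem 0.8 → ∉ W
#2 (-2, 1, -1, -3): internal (-4.8284, -0.4142); octagon support 4.8284 vs apothem 0.8 → ∉ W
#3 (1, 0, 0, 0): internal (1.0000, 0.0000); octagon support 1.0000 vs apothem 0.8 → ∉ W
#4 (-1, -2, 1, 0): internal (0.4142, -2.4142); octagon support 2.4142 vs apothem 0.8 → ∉ W
#5 (2, -1, 0, -3): internal (0.5858, -2.8284); octagon support 2.8284 vs apothem 0.8 → ∉ W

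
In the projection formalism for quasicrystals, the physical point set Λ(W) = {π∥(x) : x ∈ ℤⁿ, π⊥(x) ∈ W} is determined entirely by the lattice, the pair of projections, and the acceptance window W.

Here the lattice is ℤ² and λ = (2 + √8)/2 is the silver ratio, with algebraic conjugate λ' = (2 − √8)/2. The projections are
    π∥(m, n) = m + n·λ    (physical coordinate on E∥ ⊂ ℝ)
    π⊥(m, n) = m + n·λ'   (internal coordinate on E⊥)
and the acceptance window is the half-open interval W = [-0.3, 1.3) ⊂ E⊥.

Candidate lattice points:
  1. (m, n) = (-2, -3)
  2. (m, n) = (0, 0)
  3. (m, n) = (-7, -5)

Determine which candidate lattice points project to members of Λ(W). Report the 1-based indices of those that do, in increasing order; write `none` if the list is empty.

Compute λ' = (2−√8)/2 = -0.4142, so π⊥(m,n) = m -0.4142·n.
candidate 1: (m,n)=(-2,-3) → π∥ = -2-3·λ ≈ -9.2426, π⊥ = -2-3·λ' ≈ -0.7574 ∉ [-0.3, 1.3) ⇒ out
candidate 2: (m,n)=(0,0) → π∥ = 0+0·λ ≈ 0.0000, π⊥ = 0+0·λ' ≈ 0.0000 ∈ [-0.3, 1.3) ⇒ IN Λ
candidate 3: (m,n)=(-7,-5) → π∥ = -7-5·λ ≈ -19.0711, π⊥ = -7-5·λ' ≈ -4.9289 ∉ [-0.3, 1.3) ⇒ out

2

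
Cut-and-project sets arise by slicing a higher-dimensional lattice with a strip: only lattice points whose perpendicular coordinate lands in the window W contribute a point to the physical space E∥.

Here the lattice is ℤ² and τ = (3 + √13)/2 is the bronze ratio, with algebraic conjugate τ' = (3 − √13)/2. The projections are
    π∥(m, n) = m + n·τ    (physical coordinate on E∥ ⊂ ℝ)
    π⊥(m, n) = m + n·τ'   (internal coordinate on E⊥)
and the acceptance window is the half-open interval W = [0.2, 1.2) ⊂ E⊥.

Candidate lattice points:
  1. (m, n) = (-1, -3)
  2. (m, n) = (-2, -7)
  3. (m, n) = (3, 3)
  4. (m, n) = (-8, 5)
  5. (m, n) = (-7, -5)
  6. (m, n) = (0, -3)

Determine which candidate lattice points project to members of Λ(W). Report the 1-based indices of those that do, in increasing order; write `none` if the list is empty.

Numerically τ ≈ 3.302776 and τ' = −1/τ ≈ -0.302776.
candidate 1: (m,n)=(-1,-3) → π∥ = -1-3·τ ≈ -10.908327, π⊥ = -1-3·τ' ≈ -0.091673 ∉ [0.2, 1.2) ⇒ out
candidate 2: (m,n)=(-2,-7) → π∥ = -2-7·τ ≈ -25.119429, π⊥ = -2-7·τ' ≈ 0.119429 ∉ [0.2, 1.2) ⇒ out
candidate 3: (m,n)=(3,3) → π∥ = 3+3·τ ≈ 12.908327, π⊥ = 3+3·τ' ≈ 2.091673 ∉ [0.2, 1.2) ⇒ out
candidate 4: (m,n)=(-8,5) → π∥ = -8+5·τ ≈ 8.513878, π⊥ = -8+5·τ' ≈ -9.513878 ∉ [0.2, 1.2) ⇒ out
candidate 5: (m,n)=(-7,-5) → π∥ = -7-5·τ ≈ -23.513878, π⊥ = -7-5·τ' ≈ -5.486122 ∉ [0.2, 1.2) ⇒ out
candidate 6: (m,n)=(0,-3) → π∥ = 0-3·τ ≈ -9.908327, π⊥ = 0-3·τ' ≈ 0.908327 ∈ [0.2, 1.2) ⇒ IN Λ

6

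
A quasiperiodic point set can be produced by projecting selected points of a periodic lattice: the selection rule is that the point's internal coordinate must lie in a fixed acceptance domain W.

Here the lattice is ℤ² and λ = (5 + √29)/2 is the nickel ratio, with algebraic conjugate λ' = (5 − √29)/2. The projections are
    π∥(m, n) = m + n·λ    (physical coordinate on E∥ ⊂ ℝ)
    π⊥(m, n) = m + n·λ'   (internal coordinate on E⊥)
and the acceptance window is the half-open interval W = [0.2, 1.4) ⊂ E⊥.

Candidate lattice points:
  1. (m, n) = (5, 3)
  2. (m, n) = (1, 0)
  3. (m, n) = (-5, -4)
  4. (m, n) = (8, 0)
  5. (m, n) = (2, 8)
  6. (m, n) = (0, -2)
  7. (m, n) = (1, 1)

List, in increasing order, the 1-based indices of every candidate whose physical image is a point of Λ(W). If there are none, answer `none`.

Compute λ' = (5−√29)/2 = -0.1926, so π⊥(m,n) = m -0.1926·n.
#1 (5,3): internal coord 5 + (3)·λ' = +4.4223; +4.4223 ∉ [0.2, 1.4) → out
#2 (1,0): internal coord 1 + (0)·λ' = +1.0000; +1.0000 ∈ [0.2, 1.4) → IN Λ
#3 (-5,-4): internal coord -5 + (-4)·λ' = -4.2297; -4.2297 ∉ [0.2, 1.4) → out
#4 (8,0): internal coord 8 + (0)·λ' = +8.0000; +8.0000 ∉ [0.2, 1.4) → out
#5 (2,8): internal coord 2 + (8)·λ' = +0.4593; +0.4593 ∈ [0.2, 1.4) → IN Λ
#6 (0,-2): internal coord 0 + (-2)·λ' = +0.3852; +0.3852 ∈ [0.2, 1.4) → IN Λ
#7 (1,1): internal coord 1 + (1)·λ' = +0.8074; +0.8074 ∈ [0.2, 1.4) → IN Λ

2, 5, 6, 7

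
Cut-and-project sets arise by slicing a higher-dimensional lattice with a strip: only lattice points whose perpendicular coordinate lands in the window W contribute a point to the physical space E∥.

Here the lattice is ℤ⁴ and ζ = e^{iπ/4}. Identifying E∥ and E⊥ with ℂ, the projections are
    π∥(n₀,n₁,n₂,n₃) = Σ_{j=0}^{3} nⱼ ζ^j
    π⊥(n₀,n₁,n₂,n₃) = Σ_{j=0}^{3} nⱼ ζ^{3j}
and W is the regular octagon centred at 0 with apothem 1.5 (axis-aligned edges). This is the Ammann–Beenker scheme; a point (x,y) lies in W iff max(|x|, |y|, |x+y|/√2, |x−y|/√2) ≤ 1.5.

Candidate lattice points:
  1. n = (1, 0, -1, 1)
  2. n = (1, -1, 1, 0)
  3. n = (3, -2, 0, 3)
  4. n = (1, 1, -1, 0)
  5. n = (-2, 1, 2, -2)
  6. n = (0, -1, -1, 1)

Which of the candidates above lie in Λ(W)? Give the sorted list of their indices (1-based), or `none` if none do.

none

π⊥(n) = n₀ + n₁ζ³ + n₂ζ⁶ + n₃ζ⁹ where ζ = e^{iπ/4}.
#1 (1, 0, -1, 1): internal (1.707107, 1.707107); octagon support 2.414214 vs apothem 1.5 → ∉ W
#2 (1, -1, 1, 0): internal (1.707107, -1.707107); octagon support 2.414214 vs apothem 1.5 → ∉ W
#3 (3, -2, 0, 3): internal (6.535534, 0.707107); octagon support 6.535534 vs apothem 1.5 → ∉ W
#4 (1, 1, -1, 0): internal (0.292893, 1.707107); octagon support 1.707107 vs apothem 1.5 → ∉ W
#5 (-2, 1, 2, -2): internal (-4.121320, -2.707107); octagon support 4.828427 vs apothem 1.5 → ∉ W
#6 (0, -1, -1, 1): internal (1.414214, 1.000000); octagon support 1.707107 vs apothem 1.5 → ∉ W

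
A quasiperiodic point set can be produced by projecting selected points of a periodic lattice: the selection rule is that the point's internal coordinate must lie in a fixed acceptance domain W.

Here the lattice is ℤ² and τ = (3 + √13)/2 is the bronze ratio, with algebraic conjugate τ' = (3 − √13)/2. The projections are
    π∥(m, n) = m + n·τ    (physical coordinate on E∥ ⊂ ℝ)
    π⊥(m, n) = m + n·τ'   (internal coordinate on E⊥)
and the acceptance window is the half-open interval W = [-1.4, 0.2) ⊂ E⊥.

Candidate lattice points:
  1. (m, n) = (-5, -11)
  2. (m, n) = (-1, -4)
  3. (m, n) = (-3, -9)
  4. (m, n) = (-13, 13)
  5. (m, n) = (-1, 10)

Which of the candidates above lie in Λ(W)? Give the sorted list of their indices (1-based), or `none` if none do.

3

τ' = (3−√13)/2 ≈ -0.302776.
#1 (-5,-11): internal coord -5 + (-11)·τ' = -1.669468; -1.669468 ∉ [-1.4, 0.2) → out
#2 (-1,-4): internal coord -1 + (-4)·τ' = +0.211103; +0.211103 ∉ [-1.4, 0.2) → out
#3 (-3,-9): internal coord -3 + (-9)·τ' = -0.275019; -0.275019 ∈ [-1.4, 0.2) → IN Λ
#4 (-13,13): internal coord -13 + (13)·τ' = -16.936083; -16.936083 ∉ [-1.4, 0.2) → out
#5 (-1,10): internal coord -1 + (10)·τ' = -4.027756; -4.027756 ∉ [-1.4, 0.2) → out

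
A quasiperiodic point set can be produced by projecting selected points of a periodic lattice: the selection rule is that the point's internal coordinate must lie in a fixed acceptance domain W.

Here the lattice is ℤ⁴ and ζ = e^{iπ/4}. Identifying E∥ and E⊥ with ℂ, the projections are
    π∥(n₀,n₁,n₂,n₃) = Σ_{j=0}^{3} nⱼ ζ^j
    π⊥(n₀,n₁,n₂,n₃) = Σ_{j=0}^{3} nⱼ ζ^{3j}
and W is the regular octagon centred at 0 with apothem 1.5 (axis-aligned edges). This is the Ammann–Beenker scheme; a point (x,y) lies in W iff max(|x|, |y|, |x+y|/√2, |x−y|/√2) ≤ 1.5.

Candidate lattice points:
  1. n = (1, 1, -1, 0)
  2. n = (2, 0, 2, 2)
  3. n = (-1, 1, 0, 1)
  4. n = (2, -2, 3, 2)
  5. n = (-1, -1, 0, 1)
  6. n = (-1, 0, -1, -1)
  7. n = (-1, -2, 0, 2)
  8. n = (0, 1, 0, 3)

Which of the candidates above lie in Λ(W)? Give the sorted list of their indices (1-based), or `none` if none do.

5

π⊥(n) = n₀ + n₁ζ³ + n₂ζ⁶ + n₃ζ⁹ where ζ = e^{iπ/4}.
#1 (1, 1, -1, 0): internal (0.292893, 1.707107); octagon support 1.707107 vs apothem 1.5 → ∉ W
#2 (2, 0, 2, 2): internal (3.414214, -0.585786); octagon support 3.414214 vs apothem 1.5 → ∉ W
#3 (-1, 1, 0, 1): internal (-1.000000, 1.414214); octagon support 1.707107 vs apothem 1.5 → ∉ W
#4 (2, -2, 3, 2): internal (4.828427, -3.000000); octagon support 5.535534 vs apothem 1.5 → ∉ W
#5 (-1, -1, 0, 1): internal (0.414214, 0.000000); octagon support 0.414214 vs apothem 1.5 → ∈ W
#6 (-1, 0, -1, -1): internal (-1.707107, 0.292893); octagon support 1.707107 vs apothem 1.5 → ∉ W
#7 (-1, -2, 0, 2): internal (1.828427, 0.000000); octagon support 1.828427 vs apothem 1.5 → ∉ W
#8 (0, 1, 0, 3): internal (1.414214, 2.828427); octagon support 3.000000 vs apothem 1.5 → ∉ W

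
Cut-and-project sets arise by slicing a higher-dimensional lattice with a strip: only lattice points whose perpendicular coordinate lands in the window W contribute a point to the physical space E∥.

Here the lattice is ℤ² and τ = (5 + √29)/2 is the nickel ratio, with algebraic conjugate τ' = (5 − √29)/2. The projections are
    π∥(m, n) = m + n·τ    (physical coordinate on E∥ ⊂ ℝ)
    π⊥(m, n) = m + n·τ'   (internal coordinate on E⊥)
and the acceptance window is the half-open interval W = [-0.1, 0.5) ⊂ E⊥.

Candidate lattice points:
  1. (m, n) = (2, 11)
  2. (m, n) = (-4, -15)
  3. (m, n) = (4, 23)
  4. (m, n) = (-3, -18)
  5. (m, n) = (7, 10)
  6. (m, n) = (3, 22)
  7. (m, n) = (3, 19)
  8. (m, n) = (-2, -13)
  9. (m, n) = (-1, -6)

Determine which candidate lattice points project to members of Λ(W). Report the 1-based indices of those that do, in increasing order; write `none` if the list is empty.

Compute τ' = (5−√29)/2 = -0.1926, so π⊥(m,n) = m -0.1926·n.
candidate 1: (m,n)=(2,11) → π∥ = 2+11·τ ≈ 59.1184, π⊥ = 2+11·τ' ≈ -0.1184 ∉ [-0.1, 0.5) ⇒ out
candidate 2: (m,n)=(-4,-15) → π∥ = -4-15·τ ≈ -81.8887, π⊥ = -4-15·τ' ≈ -1.1113 ∉ [-0.1, 0.5) ⇒ out
candidate 3: (m,n)=(4,23) → π∥ = 4+23·τ ≈ 123.4294, π⊥ = 4+23·τ' ≈ -0.4294 ∉ [-0.1, 0.5) ⇒ out
candidate 4: (m,n)=(-3,-18) → π∥ = -3-18·τ ≈ -96.4665, π⊥ = -3-18·τ' ≈ 0.4665 ∈ [-0.1, 0.5) ⇒ IN Λ
candidate 5: (m,n)=(7,10) → π∥ = 7+10·τ ≈ 58.9258, π⊥ = 7+10·τ' ≈ 5.0742 ∉ [-0.1, 0.5) ⇒ out
candidate 6: (m,n)=(3,22) → π∥ = 3+22·τ ≈ 117.2368, π⊥ = 3+22·τ' ≈ -1.2368 ∉ [-0.1, 0.5) ⇒ out
candidate 7: (m,n)=(3,19) → π∥ = 3+19·τ ≈ 101.6591, π⊥ = 3+19·τ' ≈ -0.6591 ∉ [-0.1, 0.5) ⇒ out
candidate 8: (m,n)=(-2,-13) → π∥ = -2-13·τ ≈ -69.5036, π⊥ = -2-13·τ' ≈ 0.5036 ∉ [-0.1, 0.5) ⇒ out
candidate 9: (m,n)=(-1,-6) → π∥ = -1-6·τ ≈ -32.1555, π⊥ = -1-6·τ' ≈ 0.1555 ∈ [-0.1, 0.5) ⇒ IN Λ

4, 9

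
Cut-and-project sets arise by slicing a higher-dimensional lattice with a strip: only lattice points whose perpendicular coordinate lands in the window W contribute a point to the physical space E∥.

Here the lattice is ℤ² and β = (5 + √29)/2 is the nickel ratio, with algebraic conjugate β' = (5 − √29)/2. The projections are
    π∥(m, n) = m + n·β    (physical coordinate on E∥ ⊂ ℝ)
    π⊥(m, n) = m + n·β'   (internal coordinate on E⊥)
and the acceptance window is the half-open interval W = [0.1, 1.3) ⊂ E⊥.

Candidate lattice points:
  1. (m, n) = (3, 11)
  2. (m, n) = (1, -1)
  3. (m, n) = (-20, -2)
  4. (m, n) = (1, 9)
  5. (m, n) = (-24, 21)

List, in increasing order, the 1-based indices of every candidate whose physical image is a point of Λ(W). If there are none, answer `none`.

1, 2

Compute β' = (5−√29)/2 = -0.19258, so π⊥(m,n) = m -0.19258·n.
#1 (3,11): internal coord 3 + (11)·β' = +0.88159; +0.88159 ∈ [0.1, 1.3) → IN Λ
#2 (1,-1): internal coord 1 + (-1)·β' = +1.19258; +1.19258 ∈ [0.1, 1.3) → IN Λ
#3 (-20,-2): internal coord -20 + (-2)·β' = -19.61484; -19.61484 ∉ [0.1, 1.3) → out
#4 (1,9): internal coord 1 + (9)·β' = -0.73324; -0.73324 ∉ [0.1, 1.3) → out
#5 (-24,21): internal coord -24 + (21)·β' = -28.04423; -28.04423 ∉ [0.1, 1.3) → out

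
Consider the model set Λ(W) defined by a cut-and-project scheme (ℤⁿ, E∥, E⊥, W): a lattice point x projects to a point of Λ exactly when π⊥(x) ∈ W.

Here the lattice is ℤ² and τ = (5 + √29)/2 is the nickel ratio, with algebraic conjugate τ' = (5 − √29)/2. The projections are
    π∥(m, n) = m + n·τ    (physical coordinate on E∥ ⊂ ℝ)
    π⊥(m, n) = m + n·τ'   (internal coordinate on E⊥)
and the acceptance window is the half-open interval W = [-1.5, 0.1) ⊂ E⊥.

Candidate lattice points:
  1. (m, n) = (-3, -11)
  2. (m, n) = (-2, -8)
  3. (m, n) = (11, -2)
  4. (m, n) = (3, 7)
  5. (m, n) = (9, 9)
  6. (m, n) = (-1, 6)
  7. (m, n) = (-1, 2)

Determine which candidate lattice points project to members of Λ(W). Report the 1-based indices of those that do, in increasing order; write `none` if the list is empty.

1, 2, 7

τ' = (5−√29)/2 ≈ -0.192582.
[1] lift (-3,-11): star map gives -0.881594; window check -1.5 ≤ -0.881594 < 0.1 is true → IN Λ
[2] lift (-2,-8): star map gives -0.459341; window check -1.5 ≤ -0.459341 < 0.1 is true → IN Λ
[3] lift (11,-2): star map gives 11.385165; window check -1.5 ≤ 11.385165 < 0.1 is false → out
[4] lift (3,7): star map gives 1.651923; window check -1.5 ≤ 1.651923 < 0.1 is false → out
[5] lift (9,9): star map gives 7.266758; window check -1.5 ≤ 7.266758 < 0.1 is false → out
[6] lift (-1,6): star map gives -2.155494; window check -1.5 ≤ -2.155494 < 0.1 is false → out
[7] lift (-1,2): star map gives -1.385165; window check -1.5 ≤ -1.385165 < 0.1 is true → IN Λ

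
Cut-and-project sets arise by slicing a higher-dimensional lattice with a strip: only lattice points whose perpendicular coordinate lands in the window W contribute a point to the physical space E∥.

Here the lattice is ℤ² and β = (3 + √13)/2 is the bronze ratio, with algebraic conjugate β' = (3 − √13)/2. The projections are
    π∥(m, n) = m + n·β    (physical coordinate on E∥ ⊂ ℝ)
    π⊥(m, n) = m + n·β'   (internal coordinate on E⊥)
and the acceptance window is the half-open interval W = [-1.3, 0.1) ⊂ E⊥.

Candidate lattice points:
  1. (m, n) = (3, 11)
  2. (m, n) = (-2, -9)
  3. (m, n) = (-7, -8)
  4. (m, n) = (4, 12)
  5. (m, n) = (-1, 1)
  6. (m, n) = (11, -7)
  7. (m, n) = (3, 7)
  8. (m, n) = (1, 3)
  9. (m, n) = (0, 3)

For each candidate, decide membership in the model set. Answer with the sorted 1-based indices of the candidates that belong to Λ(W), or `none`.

1, 8, 9

β' = (3−√13)/2 ≈ -0.3028.
#1 (3,11): internal coord 3 + (11)·β' = -0.3305; -0.3305 ∈ [-1.3, 0.1) → IN Λ
#2 (-2,-9): internal coord -2 + (-9)·β' = +0.7250; +0.7250 ∉ [-1.3, 0.1) → out
#3 (-7,-8): internal coord -7 + (-8)·β' = -4.5778; -4.5778 ∉ [-1.3, 0.1) → out
#4 (4,12): internal coord 4 + (12)·β' = +0.3667; +0.3667 ∉ [-1.3, 0.1) → out
#5 (-1,1): internal coord -1 + (1)·β' = -1.3028; -1.3028 ∉ [-1.3, 0.1) → out
#6 (11,-7): internal coord 11 + (-7)·β' = +13.1194; +13.1194 ∉ [-1.3, 0.1) → out
#7 (3,7): internal coord 3 + (7)·β' = +0.8806; +0.8806 ∉ [-1.3, 0.1) → out
#8 (1,3): internal coord 1 + (3)·β' = +0.0917; +0.0917 ∈ [-1.3, 0.1) → IN Λ
#9 (0,3): internal coord 0 + (3)·β' = -0.9083; -0.9083 ∈ [-1.3, 0.1) → IN Λ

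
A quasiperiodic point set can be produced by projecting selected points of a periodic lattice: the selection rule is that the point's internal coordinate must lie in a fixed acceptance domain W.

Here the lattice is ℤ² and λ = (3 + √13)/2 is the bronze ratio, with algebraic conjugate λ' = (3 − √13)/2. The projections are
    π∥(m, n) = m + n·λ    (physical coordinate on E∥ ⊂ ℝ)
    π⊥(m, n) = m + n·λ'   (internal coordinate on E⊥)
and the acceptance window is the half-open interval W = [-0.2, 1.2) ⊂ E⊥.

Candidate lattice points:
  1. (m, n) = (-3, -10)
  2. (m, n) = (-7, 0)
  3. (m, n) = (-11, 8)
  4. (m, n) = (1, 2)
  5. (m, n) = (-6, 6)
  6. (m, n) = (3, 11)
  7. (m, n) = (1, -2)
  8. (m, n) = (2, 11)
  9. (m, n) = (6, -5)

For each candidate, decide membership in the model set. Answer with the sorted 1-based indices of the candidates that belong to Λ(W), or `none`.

1, 4

Numerically λ ≈ 3.302776 and λ' = −1/λ ≈ -0.302776.
[1] lift (-3,-10): star map gives 0.027756; window check -0.2 ≤ 0.027756 < 1.2 is true → IN Λ
[2] lift (-7,0): star map gives -7.000000; window check -0.2 ≤ -7.000000 < 1.2 is false → out
[3] lift (-11,8): star map gives -13.422205; window check -0.2 ≤ -13.422205 < 1.2 is false → out
[4] lift (1,2): star map gives 0.394449; window check -0.2 ≤ 0.394449 < 1.2 is true → IN Λ
[5] lift (-6,6): star map gives -7.816654; window check -0.2 ≤ -7.816654 < 1.2 is false → out
[6] lift (3,11): star map gives -0.330532; window check -0.2 ≤ -0.330532 < 1.2 is false → out
[7] lift (1,-2): star map gives 1.605551; window check -0.2 ≤ 1.605551 < 1.2 is false → out
[8] lift (2,11): star map gives -1.330532; window check -0.2 ≤ -1.330532 < 1.2 is false → out
[9] lift (6,-5): star map gives 7.513878; window check -0.2 ≤ 7.513878 < 1.2 is false → out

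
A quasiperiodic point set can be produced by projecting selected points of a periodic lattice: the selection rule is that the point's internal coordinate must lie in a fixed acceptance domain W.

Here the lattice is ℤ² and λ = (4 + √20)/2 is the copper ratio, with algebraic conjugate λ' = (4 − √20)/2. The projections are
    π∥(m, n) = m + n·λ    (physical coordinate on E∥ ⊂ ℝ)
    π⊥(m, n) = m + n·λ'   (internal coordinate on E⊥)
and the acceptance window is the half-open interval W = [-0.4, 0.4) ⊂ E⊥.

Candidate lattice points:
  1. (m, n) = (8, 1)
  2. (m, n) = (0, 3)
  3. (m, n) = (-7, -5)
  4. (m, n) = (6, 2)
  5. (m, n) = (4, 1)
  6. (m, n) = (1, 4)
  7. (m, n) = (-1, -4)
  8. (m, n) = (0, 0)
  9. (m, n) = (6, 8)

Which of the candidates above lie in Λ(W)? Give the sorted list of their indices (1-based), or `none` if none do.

6, 7, 8

Numerically λ ≈ 4.236068 and λ' = −1/λ ≈ -0.236068.
[1] lift (8,1): star map gives 7.763932; window check -0.4 ≤ 7.763932 < 0.4 is false → out
[2] lift (0,3): star map gives -0.708204; window check -0.4 ≤ -0.708204 < 0.4 is false → out
[3] lift (-7,-5): star map gives -5.819660; window check -0.4 ≤ -5.819660 < 0.4 is false → out
[4] lift (6,2): star map gives 5.527864; window check -0.4 ≤ 5.527864 < 0.4 is false → out
[5] lift (4,1): star map gives 3.763932; window check -0.4 ≤ 3.763932 < 0.4 is false → out
[6] lift (1,4): star map gives 0.055728; window check -0.4 ≤ 0.055728 < 0.4 is true → IN Λ
[7] lift (-1,-4): star map gives -0.055728; window check -0.4 ≤ -0.055728 < 0.4 is true → IN Λ
[8] lift (0,0): star map gives 0.000000; window check -0.4 ≤ 0.000000 < 0.4 is true → IN Λ
[9] lift (6,8): star map gives 4.111456; window check -0.4 ≤ 4.111456 < 0.4 is false → out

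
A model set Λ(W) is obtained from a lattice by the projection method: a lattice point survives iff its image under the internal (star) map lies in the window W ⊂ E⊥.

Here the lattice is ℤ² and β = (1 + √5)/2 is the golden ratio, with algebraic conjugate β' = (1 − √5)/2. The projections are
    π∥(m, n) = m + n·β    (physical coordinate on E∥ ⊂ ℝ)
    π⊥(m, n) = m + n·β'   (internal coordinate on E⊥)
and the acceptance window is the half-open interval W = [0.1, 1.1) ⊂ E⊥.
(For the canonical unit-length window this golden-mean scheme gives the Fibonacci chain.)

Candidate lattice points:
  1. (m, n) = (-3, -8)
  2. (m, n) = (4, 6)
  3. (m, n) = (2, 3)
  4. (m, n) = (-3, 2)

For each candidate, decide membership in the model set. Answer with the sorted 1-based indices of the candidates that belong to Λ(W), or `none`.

2, 3

Compute β' = (1−√5)/2 = -0.618034, so π⊥(m,n) = m -0.618034·n.
[1] lift (-3,-8): star map gives 1.944272; window check 0.1 ≤ 1.944272 < 1.1 is false → out
[2] lift (4,6): star map gives 0.291796; window check 0.1 ≤ 0.291796 < 1.1 is true → IN Λ
[3] lift (2,3): star map gives 0.145898; window check 0.1 ≤ 0.145898 < 1.1 is true → IN Λ
[4] lift (-3,2): star map gives -4.236068; window check 0.1 ≤ -4.236068 < 1.1 is false → out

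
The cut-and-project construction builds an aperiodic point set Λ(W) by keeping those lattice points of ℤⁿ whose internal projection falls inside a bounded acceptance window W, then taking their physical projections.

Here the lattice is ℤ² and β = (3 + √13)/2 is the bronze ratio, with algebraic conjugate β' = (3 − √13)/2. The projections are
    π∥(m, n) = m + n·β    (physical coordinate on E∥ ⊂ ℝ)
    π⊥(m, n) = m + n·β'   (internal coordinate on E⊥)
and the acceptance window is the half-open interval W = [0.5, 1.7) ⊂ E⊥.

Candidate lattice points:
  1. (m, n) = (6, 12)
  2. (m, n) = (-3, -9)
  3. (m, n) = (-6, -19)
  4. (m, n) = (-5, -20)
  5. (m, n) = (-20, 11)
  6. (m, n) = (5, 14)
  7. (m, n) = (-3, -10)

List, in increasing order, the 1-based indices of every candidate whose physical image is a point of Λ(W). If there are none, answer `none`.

4, 6

Compute β' = (3−√13)/2 = -0.302776, so π⊥(m,n) = m -0.302776·n.
candidate 1: (m,n)=(6,12) → π∥ = 6+12·β ≈ 45.633308, π⊥ = 6+12·β' ≈ 2.366692 ∉ [0.5, 1.7) ⇒ out
candidate 2: (m,n)=(-3,-9) → π∥ = -3-9·β ≈ -32.724981, π⊥ = -3-9·β' ≈ -0.275019 ∉ [0.5, 1.7) ⇒ out
candidate 3: (m,n)=(-6,-19) → π∥ = -6-19·β ≈ -68.752737, π⊥ = -6-19·β' ≈ -0.247263 ∉ [0.5, 1.7) ⇒ out
candidate 4: (m,n)=(-5,-20) → π∥ = -5-20·β ≈ -71.055513, π⊥ = -5-20·β' ≈ 1.055513 ∈ [0.5, 1.7) ⇒ IN Λ
candidate 5: (m,n)=(-20,11) → π∥ = -20+11·β ≈ 16.330532, π⊥ = -20+11·β' ≈ -23.330532 ∉ [0.5, 1.7) ⇒ out
candidate 6: (m,n)=(5,14) → π∥ = 5+14·β ≈ 51.238859, π⊥ = 5+14·β' ≈ 0.761141 ∈ [0.5, 1.7) ⇒ IN Λ
candidate 7: (m,n)=(-3,-10) → π∥ = -3-10·β ≈ -36.027756, π⊥ = -3-10·β' ≈ 0.027756 ∉ [0.5, 1.7) ⇒ out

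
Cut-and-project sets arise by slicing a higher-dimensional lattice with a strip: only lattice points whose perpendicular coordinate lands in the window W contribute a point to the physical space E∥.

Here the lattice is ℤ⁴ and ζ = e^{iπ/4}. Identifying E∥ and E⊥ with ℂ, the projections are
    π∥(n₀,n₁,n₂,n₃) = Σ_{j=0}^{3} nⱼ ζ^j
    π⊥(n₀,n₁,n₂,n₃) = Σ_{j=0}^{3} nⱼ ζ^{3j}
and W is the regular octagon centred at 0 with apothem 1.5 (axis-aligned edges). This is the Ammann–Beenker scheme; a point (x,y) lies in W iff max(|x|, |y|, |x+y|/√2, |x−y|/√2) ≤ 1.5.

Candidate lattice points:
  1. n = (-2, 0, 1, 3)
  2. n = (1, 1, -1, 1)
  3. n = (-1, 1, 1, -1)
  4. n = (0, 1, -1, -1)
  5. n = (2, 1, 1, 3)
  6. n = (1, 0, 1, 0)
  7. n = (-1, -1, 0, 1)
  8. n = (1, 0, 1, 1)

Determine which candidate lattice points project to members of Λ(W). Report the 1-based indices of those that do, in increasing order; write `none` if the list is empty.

π⊥(n) = n₀ + n₁ζ³ + n₂ζ⁶ + n₃ζ⁹ where ζ = e^{iπ/4}.
candidate 1: n = (-2, 0, 1, 3) → π⊥ ≈ (+0.1213, +1.1213); max(|x|,|y|,|x±y|/√2) = 1.1213 ≤ 1.5 ⇒ ∈ W
candidate 2: n = (1, 1, -1, 1) → π⊥ ≈ (+1.0000, +2.4142); max(|x|,|y|,|x±y|/√2) = 2.4142 > 1.5 ⇒ ∉ W
candidate 3: n = (-1, 1, 1, -1) → π⊥ ≈ (-2.4142, -1.0000); max(|x|,|y|,|x±y|/√2) = 2.4142 > 1.5 ⇒ ∉ W
candidate 4: n = (0, 1, -1, -1) → π⊥ ≈ (-1.4142, +1.0000); max(|x|,|y|,|x±y|/√2) = 1.7071 > 1.5 ⇒ ∉ W
candidate 5: n = (2, 1, 1, 3) → π⊥ ≈ (+3.4142, +1.8284); max(|x|,|y|,|x±y|/√2) = 3.7071 > 1.5 ⇒ ∉ W
candidate 6: n = (1, 0, 1, 0) → π⊥ ≈ (+1.0000, -1.0000); max(|x|,|y|,|x±y|/√2) = 1.4142 ≤ 1.5 ⇒ ∈ W
candidate 7: n = (-1, -1, 0, 1) → π⊥ ≈ (+0.4142, +0.0000); max(|x|,|y|,|x±y|/√2) = 0.4142 ≤ 1.5 ⇒ ∈ W
candidate 8: n = (1, 0, 1, 1) → π⊥ ≈ (+1.7071, -0.2929); max(|x|,|y|,|x±y|/√2) = 1.7071 > 1.5 ⇒ ∉ W

1, 6, 7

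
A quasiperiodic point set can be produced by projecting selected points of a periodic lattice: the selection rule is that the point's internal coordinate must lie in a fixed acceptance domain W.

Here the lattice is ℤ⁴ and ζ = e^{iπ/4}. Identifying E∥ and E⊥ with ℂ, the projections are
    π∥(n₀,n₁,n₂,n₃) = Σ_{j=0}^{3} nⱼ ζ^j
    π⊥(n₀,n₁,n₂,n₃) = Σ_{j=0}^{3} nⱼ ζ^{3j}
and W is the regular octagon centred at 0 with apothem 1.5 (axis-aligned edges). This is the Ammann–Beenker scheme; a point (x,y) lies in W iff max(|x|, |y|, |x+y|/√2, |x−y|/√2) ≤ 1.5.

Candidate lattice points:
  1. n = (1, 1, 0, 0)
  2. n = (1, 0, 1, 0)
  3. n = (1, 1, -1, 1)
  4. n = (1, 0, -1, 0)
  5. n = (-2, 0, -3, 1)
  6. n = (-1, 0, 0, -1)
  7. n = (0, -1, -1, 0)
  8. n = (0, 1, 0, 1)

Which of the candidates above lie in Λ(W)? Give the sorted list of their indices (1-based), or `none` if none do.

1, 2, 4, 7, 8

Internal map: ζ^{3j} for j=0..3 gives (1,0), (−√2/2,√2/2), (0,−1), (√2/2,√2/2).
#1 (1, 1, 0, 0): internal (0.29289, 0.70711); octagon support 0.70711 vs apothem 1.5 → ∈ W
#2 (1, 0, 1, 0): internal (1.00000, -1.00000); octagon support 1.41421 vs apothem 1.5 → ∈ W
#3 (1, 1, -1, 1): internal (1.00000, 2.41421); octagon support 2.41421 vs apothem 1.5 → ∉ W
#4 (1, 0, -1, 0): internal (1.00000, 1.00000); octagon support 1.41421 vs apothem 1.5 → ∈ W
#5 (-2, 0, -3, 1): internal (-1.29289, 3.70711); octagon support 3.70711 vs apothem 1.5 → ∉ W
#6 (-1, 0, 0, -1): internal (-1.70711, -0.70711); octagon support 1.70711 vs apothem 1.5 → ∉ W
#7 (0, -1, -1, 0): internal (0.70711, 0.29289); octagon support 0.70711 vs apothem 1.5 → ∈ W
#8 (0, 1, 0, 1): internal (0.00000, 1.41421); octagon support 1.41421 vs apothem 1.5 → ∈ W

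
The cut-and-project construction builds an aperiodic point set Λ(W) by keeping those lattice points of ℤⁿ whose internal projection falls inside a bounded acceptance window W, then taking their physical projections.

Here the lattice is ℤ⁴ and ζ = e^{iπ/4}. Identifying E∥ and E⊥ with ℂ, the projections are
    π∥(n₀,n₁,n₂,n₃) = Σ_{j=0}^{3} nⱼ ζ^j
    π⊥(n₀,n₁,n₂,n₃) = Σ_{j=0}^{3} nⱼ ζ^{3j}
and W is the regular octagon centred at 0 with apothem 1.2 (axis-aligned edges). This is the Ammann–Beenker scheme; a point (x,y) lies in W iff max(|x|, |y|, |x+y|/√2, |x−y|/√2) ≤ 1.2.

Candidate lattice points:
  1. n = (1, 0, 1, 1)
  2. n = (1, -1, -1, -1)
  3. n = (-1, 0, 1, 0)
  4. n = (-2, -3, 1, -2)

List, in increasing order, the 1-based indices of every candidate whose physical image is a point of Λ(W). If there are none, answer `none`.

2

π⊥(n) = n₀ + n₁ζ³ + n₂ζ⁶ + n₃ζ⁹ where ζ = e^{iπ/4}.
candidate 1: n = (1, 0, 1, 1) → π⊥ ≈ (+1.7071, -0.2929); max(|x|,|y|,|x±y|/√2) = 1.7071 > 1.2 ⇒ ∉ W
candidate 2: n = (1, -1, -1, -1) → π⊥ ≈ (+1.0000, -0.4142); max(|x|,|y|,|x±y|/√2) = 1.0000 ≤ 1.2 ⇒ ∈ W
candidate 3: n = (-1, 0, 1, 0) → π⊥ ≈ (-1.0000, -1.0000); max(|x|,|y|,|x±y|/√2) = 1.4142 > 1.2 ⇒ ∉ W
candidate 4: n = (-2, -3, 1, -2) → π⊥ ≈ (-1.2929, -4.5355); max(|x|,|y|,|x±y|/√2) = 4.5355 > 1.2 ⇒ ∉ W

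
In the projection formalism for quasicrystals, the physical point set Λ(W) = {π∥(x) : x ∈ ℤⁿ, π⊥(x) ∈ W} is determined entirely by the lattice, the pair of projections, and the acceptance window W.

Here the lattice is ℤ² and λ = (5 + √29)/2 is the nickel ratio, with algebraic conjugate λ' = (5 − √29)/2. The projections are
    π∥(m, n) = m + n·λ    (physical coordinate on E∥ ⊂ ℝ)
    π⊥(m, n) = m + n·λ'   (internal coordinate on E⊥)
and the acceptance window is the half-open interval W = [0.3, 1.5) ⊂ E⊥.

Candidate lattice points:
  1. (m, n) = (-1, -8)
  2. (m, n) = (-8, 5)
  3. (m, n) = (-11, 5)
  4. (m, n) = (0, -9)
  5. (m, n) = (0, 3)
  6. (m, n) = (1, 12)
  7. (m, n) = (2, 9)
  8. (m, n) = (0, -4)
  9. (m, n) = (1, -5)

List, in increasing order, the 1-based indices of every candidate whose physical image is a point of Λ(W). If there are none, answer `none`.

Numerically λ ≈ 5.1926 and λ' = −1/λ ≈ -0.1926.
#1 (-1,-8): internal coord -1 + (-8)·λ' = +0.5407; +0.5407 ∈ [0.3, 1.5) → IN Λ
#2 (-8,5): internal coord -8 + (5)·λ' = -8.9629; -8.9629 ∉ [0.3, 1.5) → out
#3 (-11,5): internal coord -11 + (5)·λ' = -11.9629; -11.9629 ∉ [0.3, 1.5) → out
#4 (0,-9): internal coord 0 + (-9)·λ' = +1.7332; +1.7332 ∉ [0.3, 1.5) → out
#5 (0,3): internal coord 0 + (3)·λ' = -0.5777; -0.5777 ∉ [0.3, 1.5) → out
#6 (1,12): internal coord 1 + (12)·λ' = -1.3110; -1.3110 ∉ [0.3, 1.5) → out
#7 (2,9): internal coord 2 + (9)·λ' = +0.2668; +0.2668 ∉ [0.3, 1.5) → out
#8 (0,-4): internal coord 0 + (-4)·λ' = +0.7703; +0.7703 ∈ [0.3, 1.5) → IN Λ
#9 (1,-5): internal coord 1 + (-5)·λ' = +1.9629; +1.9629 ∉ [0.3, 1.5) → out

1, 8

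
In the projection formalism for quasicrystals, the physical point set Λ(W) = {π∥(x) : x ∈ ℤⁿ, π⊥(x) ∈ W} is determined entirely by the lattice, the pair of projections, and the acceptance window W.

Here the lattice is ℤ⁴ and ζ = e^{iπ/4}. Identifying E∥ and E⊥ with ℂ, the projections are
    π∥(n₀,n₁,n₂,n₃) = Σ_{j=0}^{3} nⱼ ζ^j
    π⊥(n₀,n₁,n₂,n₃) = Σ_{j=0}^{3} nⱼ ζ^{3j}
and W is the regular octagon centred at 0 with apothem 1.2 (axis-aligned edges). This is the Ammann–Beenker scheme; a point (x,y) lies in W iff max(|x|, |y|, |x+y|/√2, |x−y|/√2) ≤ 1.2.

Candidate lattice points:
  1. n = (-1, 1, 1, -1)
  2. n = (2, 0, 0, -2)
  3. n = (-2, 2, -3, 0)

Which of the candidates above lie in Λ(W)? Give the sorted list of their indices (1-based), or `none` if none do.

Internal map: ζ^{3j} for j=0..3 gives (1,0), (−√2/2,√2/2), (0,−1), (√2/2,√2/2).
candidate 1: n = (-1, 1, 1, -1) → π⊥ ≈ (-2.414214, -1.000000); max(|x|,|y|,|x±y|/√2) = 2.414214 > 1.2 ⇒ ∉ W
candidate 2: n = (2, 0, 0, -2) → π⊥ ≈ (+0.585786, -1.414214); max(|x|,|y|,|x±y|/√2) = 1.414214 > 1.2 ⇒ ∉ W
candidate 3: n = (-2, 2, -3, 0) → π⊥ ≈ (-3.414214, +4.414214); max(|x|,|y|,|x±y|/√2) = 5.535534 > 1.2 ⇒ ∉ W

none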